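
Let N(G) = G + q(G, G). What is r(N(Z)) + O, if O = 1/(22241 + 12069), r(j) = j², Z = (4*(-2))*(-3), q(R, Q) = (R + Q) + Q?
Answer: 316200961/34310 ≈ 9216.0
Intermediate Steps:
q(R, Q) = R + 2*Q (q(R, Q) = (Q + R) + Q = R + 2*Q)
Z = 24 (Z = -8*(-3) = 24)
N(G) = 4*G (N(G) = G + (G + 2*G) = G + 3*G = 4*G)
O = 1/34310 ≈ 2.9146e-5
r(N(Z)) + O = (4*24)² + 1/34310 = 96² + 1/34310 = 9216 + 1/34310 = 316200961/34310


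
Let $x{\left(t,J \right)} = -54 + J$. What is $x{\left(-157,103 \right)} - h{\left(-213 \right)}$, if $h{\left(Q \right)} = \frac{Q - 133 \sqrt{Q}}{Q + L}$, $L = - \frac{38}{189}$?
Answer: $\frac{1934198}{40295} - \frac{25137 i \sqrt{213}}{40295} \approx 48.001 - 9.1044 i$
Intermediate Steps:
$L = - \frac{38}{189}$ ($L = \left(-38\right) \frac{1}{189} = - \frac{38}{189} \approx -0.20106$)
$h{\left(Q \right)} = \frac{Q - 133 \sqrt{Q}}{- \frac{38}{189} + Q}$ ($h{\left(Q \right)} = \frac{Q - 133 \sqrt{Q}}{Q - \frac{38}{189}} = \frac{Q - 133 \sqrt{Q}}{- \frac{38}{189} + Q}$)
$x{\left(-157,103 \right)} - h{\left(-213 \right)} = \left(-54 + 103\right) - \frac{189 \left(-213 - 133 \sqrt{-213}\right)}{-38 + 189 \left(-213\right)} = 49 - \frac{189 \left(-213 - 133 i \sqrt{213}\right)}{-38 - 40257} = 49 - \frac{189 \left(-213 - 133 i \sqrt{213}\right)}{-40295} = 49 - 189 \left(- \frac{1}{40295}\right) \left(-213 - 133 i \sqrt{213}\right) = 49 - \left(\frac{40257}{40295} + \frac{25137 i \sqrt{213}}{40295}\right) = \frac{1934198}{40295} - \frac{25137 i \sqrt{213}}{40295}$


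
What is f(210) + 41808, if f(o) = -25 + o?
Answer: 41993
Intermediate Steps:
f(210) + 41808 = (-25 + 210) + 41808 = 185 + 41808 = 41993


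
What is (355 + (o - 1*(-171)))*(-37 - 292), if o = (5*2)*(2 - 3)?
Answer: -169764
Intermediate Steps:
o = -10 (o = 10*(-1) = -10)
(355 + (o - 1*(-171)))*(-37 - 292) = (355 + (-10 - 1*(-171)))*(-37 - 292) = (355 + (-10 + 171))*(-329) = (355 + 161)*(-329) = 516*(-329) = -169764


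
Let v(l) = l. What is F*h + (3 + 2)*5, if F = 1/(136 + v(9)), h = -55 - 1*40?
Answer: 706/29 ≈ 24.345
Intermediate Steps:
h = -95 (h = -55 - 40 = -95)
F = 1/145 (F = 1/(136 + 9) = 1/145 ≈ 0.0068966)
F*h + (3 + 2)*5 = (1/145)*(-95) + (3 + 2)*5 = -19/29 + 5*5 = -19/29 + 25 = 706/29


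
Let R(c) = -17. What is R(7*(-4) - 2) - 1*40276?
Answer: -40293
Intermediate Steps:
R(7*(-4) - 2) - 1*40276 = -17 - 1*40276 = -17 - 40276 = -40293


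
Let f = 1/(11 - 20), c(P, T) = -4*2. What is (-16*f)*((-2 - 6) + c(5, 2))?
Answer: -256/9 ≈ -28.444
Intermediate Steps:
c(P, T) = -8
f = -⅑ (f = 1/(-9) = -⅑ ≈ -0.11111)
(-16*f)*((-2 - 6) + c(5, 2)) = (-16*(-⅑))*((-2 - 6) - 8) = 16*(-8 - 8)/9 = (16/9)*(-16) = -256/9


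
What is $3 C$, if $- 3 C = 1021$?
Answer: $-1021$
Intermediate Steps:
$C = - \frac{1021}{3}$ ($C = \left(- \frac{1}{3}\right) 1021 = - \frac{1021}{3} \approx -340.33$)
$3 C = 3 \left(- \frac{1021}{3}\right) = -1021$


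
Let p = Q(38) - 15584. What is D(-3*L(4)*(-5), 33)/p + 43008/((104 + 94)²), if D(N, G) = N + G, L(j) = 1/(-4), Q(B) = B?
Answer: 74161739/67718376 ≈ 1.0951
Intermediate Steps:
L(j) = -¼
p = -15546 (p = 38 - 15584 = -15546)
D(N, G) = G + N
D(-3*L(4)*(-5), 33)/p + 43008/((104 + 94)²) = (33 - 3*(-¼)*(-5))/(-15546) + 43008/((104 + 94)²) = (33 + (¾)*(-5))*(-1/15546) + 43008/(198²) = (33 - 15/4)*(-1/15546) + 43008/39204 = (117/4)*(-1/15546) + 43008*(1/39204) = -39/20728 + 3584/3267 = 74161739/67718376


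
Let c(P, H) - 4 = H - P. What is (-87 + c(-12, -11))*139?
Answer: -11398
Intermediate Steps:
c(P, H) = 4 + H - P (c(P, H) = 4 + (H - P) = 4 + H - P)
(-87 + c(-12, -11))*139 = (-87 + (4 - 11 - 1*(-12)))*139 = (-87 + (4 - 11 + 12))*139 = (-87 + 5)*139 = -82*139 = -11398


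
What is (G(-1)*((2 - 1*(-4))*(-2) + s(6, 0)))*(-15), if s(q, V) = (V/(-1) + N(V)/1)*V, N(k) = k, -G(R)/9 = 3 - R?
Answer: -6480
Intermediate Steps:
G(R) = -27 + 9*R (G(R) = -9*(3 - R) = -27 + 9*R)
s(q, V) = 0 (s(q, V) = (V/(-1) + V/1)*V = (V*(-1) + V*1)*V = (-V + V)*V = 0*V = 0)
(G(-1)*((2 - 1*(-4))*(-2) + s(6, 0)))*(-15) = ((-27 + 9*(-1))*((2 - 1*(-4))*(-2) + 0))*(-15) = ((-27 - 9)*((2 + 4)*(-2) + 0))*(-15) = -36*(6*(-2) + 0)*(-15) = -36*(-12 + 0)*(-15) = -36*(-12)*(-15) = 432*(-15) = -6480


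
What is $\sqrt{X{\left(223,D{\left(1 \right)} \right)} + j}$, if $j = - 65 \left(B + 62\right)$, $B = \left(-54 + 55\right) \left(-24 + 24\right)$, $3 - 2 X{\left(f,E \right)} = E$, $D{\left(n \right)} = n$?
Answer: $i \sqrt{4029} \approx 63.474 i$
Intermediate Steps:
$X{\left(f,E \right)} = \frac{3}{2} - \frac{E}{2}$
$B = 0$ ($B = 1 \cdot 0 = 0$)
$j = -4030$ ($j = - 65 \left(0 + 62\right) = \left(-65\right) 62 = -4030$)
$\sqrt{X{\left(223,D{\left(1 \right)} \right)} + j} = \sqrt{\left(\frac{3}{2} - \frac{1}{2}\right) - 4030} = \sqrt{1 - 4030} = \sqrt{-4029} = i \sqrt{4029}$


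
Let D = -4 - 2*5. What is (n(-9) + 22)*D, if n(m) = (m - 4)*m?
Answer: -1946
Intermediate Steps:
n(m) = m*(-4 + m) (n(m) = (-4 + m)*m = m*(-4 + m))
D = -14 (D = -4 - 10 = -14)
(n(-9) + 22)*D = (-9*(-4 - 9) + 22)*(-14) = (-9*(-13) + 22)*(-14) = (117 + 22)*(-14) = 139*(-14) = -1946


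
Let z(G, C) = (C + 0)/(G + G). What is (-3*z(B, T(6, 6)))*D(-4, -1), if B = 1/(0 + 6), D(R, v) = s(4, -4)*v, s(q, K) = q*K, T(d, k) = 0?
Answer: 0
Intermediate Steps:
s(q, K) = K*q
D(R, v) = -16*v (D(R, v) = (-4*4)*v = -16*v)
B = 1/6 ≈ 0.16667
z(G, C) = C/(2*G) (z(G, C) = C/((2*G)) = C*(1/(2*G)) = C/(2*G))
(-3*z(B, T(6, 6)))*D(-4, -1) = (-3*0/(2*1/6))*(-16*(-1)) = -3*0*6/2*16 = -3*0*16 = 0*16 = 0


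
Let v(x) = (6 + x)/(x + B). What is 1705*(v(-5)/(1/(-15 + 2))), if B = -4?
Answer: 22165/9 ≈ 2462.8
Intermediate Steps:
v(x) = (6 + x)/(-4 + x) (v(x) = (6 + x)/(x - 4) = (6 + x)/(-4 + x))
1705*(v(-5)/(1/(-15 + 2))) = 1705*(((6 - 5)/(-4 - 5))/(1/(-15 + 2))) = 1705*((1/(-9))/(1/(-13))) = 1705*((-⅑*1)/(-1/13)) = 1705*(-⅑*(-13)) = 1705*(13/9) = 22165/9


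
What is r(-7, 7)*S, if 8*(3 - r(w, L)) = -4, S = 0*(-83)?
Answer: 0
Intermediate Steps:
S = 0
r(w, L) = 7/2 (r(w, L) = 3 - ⅛*(-4) = 3 + ½ = 7/2)
r(-7, 7)*S = (7/2)*0 = 0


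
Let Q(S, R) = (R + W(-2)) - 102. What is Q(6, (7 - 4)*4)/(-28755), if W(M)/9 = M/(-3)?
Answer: 28/9585 ≈ 0.0029212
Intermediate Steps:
W(M) = -3*M (W(M) = 9*(M/(-3)) = 9*(M*(-1/3)) = 9*(-M/3) = -3*M)
Q(S, R) = -96 + R (Q(S, R) = (R - 3*(-2)) - 102 = (R + 6) - 102 = (6 + R) - 102 = -96 + R)
Q(6, (7 - 4)*4)/(-28755) = (-96 + (7 - 4)*4)/(-28755) = (-96 + 3*4)*(-1/28755) = (-96 + 12)*(-1/28755) = -84*(-1/28755) = 28/9585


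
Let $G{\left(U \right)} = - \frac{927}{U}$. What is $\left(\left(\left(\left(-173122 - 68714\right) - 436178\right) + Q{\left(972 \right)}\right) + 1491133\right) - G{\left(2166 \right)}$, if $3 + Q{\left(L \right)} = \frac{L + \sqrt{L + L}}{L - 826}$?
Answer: $\frac{42856465345}{52706} + \frac{9 \sqrt{6}}{73} \approx 8.1312 \cdot 10^{5}$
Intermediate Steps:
$Q{\left(L \right)} = -3 + \frac{L + \sqrt{2} \sqrt{L}}{-826 + L}$ ($Q{\left(L \right)} = -3 + \frac{L + \sqrt{L + L}}{L - 826} = -3 + \frac{L + \sqrt{2 L}}{-826 + L} = -3 + \frac{L + \sqrt{2} \sqrt{L}}{-826 + L}$)
$\left(\left(\left(\left(-173122 - 68714\right) - 436178\right) + Q{\left(972 \right)}\right) + 1491133\right) - G{\left(2166 \right)} = \left(\left(\left(\left(-173122 - 68714\right) - 436178\right) + \frac{2478 - 1944 + \sqrt{2} \sqrt{972}}{-826 + 972}\right) + 1491133\right) - - \frac{927}{2166} = \left(\left(\left(-241836 - 436178\right) + \frac{2478 - 1944 + \sqrt{2} \cdot 18 \sqrt{3}}{146}\right) + 1491133\right) - \left(-927\right) \frac{1}{2166} = \left(\left(-678014 + \frac{2478 - 1944 + 18 \sqrt{6}}{146}\right) + 1491133\right) - - \frac{309}{722} = \left(\left(-678014 + \frac{534 + 18 \sqrt{6}}{146}\right) + 1491133\right) + \frac{309}{722} = \left(\left(-678014 + \left(\frac{267}{73} + \frac{9 \sqrt{6}}{73}\right)\right) + 1491133\right) + \frac{309}{722} = \left(\left(- \frac{49494755}{73} + \frac{9 \sqrt{6}}{73}\right) + 1491133\right) + \frac{309}{722} = \left(\frac{59357954}{73} + \frac{9 \sqrt{6}}{73}\right) + \frac{309}{722} = \frac{42856465345}{52706} + \frac{9 \sqrt{6}}{73}$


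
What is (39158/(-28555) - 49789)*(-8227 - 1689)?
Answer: 14098212349548/28555 ≈ 4.9372e+8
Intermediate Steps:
(39158/(-28555) - 49789)*(-8227 - 1689) = (39158*(-1/28555) - 49789)*(-9916) = (-39158/28555 - 49789)*(-9916) = -1421764053/28555*(-9916) = 14098212349548/28555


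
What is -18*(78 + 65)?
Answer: -2574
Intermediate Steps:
-18*(78 + 65) = -18*143 = -2574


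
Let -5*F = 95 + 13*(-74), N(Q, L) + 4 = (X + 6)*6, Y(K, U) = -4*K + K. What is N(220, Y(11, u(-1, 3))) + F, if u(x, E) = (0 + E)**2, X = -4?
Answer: 907/5 ≈ 181.40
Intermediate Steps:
u(x, E) = E**2
Y(K, U) = -3*K
N(Q, L) = 8 (N(Q, L) = -4 + (-4 + 6)*6 = -4 + 2*6 = -4 + 12 = 8)
F = 867/5 (F = -(95 + 13*(-74))/5 = -(95 - 962)/5 = -1/5*(-867) = 867/5 ≈ 173.40)
N(220, Y(11, u(-1, 3))) + F = 8 + 867/5 = 907/5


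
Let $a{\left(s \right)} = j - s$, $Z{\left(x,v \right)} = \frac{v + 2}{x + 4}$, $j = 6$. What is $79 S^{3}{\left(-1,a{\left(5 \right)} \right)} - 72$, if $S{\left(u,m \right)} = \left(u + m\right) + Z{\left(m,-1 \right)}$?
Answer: $- \frac{8921}{125} \approx -71.368$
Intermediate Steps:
$Z{\left(x,v \right)} = \frac{2 + v}{4 + x}$
$a{\left(s \right)} = 6 - s$
$S{\left(u,m \right)} = m + u + \frac{1}{4 + m}$ ($S{\left(u,m \right)} = \left(u + m\right) + \frac{2 - 1}{4 + m} = \left(m + u\right) + \frac{1}{4 + m} 1 = \left(m + u\right) + \frac{1}{4 + m} = m + u + \frac{1}{4 + m}$)
$79 S^{3}{\left(-1,a{\left(5 \right)} \right)} - 72 = 79 \left(\frac{1 + \left(4 + \left(6 - 5\right)\right) \left(\left(6 - 5\right) - 1\right)}{4 + \left(6 - 5\right)}\right)^{3} - 72 = 79 \left(\frac{1 + \left(4 + 1\right) \left(1 - 1\right)}{4 + 1}\right)^{3} - 72 = 79 \left(\frac{1 + 5 \cdot 0}{5}\right)^{3} - 72 = 79 \left(\frac{1 + 0}{5}\right)^{3} - 72 = 79 \left(\frac{1}{5} \cdot 1\right)^{3} - 72 = \frac{79}{125} - 72 = - \frac{8921}{125}$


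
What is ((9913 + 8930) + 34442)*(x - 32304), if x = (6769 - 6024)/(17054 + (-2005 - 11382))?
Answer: -6312035755555/3667 ≈ -1.7213e+9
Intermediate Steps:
x = 745/3667 (x = 745/(17054 - 13387) = 745/3667 ≈ 0.20316)
((9913 + 8930) + 34442)*(x - 32304) = ((9913 + 8930) + 34442)*(745/3667 - 32304) = (18843 + 34442)*(-118458023/3667) = 53285*(-118458023/3667) = -6312035755555/3667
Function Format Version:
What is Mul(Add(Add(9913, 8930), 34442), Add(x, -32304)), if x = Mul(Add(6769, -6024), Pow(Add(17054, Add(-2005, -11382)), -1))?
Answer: Rational(-6312035755555, 3667) ≈ -1.7213e+9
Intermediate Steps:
x = Rational(745, 3667) (x = Mul(745, Pow(Add(17054, -13387), -1)) = Mul(745, Pow(3667, -1)) = Mul(745, Rational(1, 3667)) = Rational(745, 3667) ≈ 0.20316)
Mul(Add(Add(9913, 8930), 34442), Add(x, -32304)) = Mul(Add(Add(9913, 8930), 34442), Add(Rational(745, 3667), -32304)) = Mul(Add(18843, 34442), Rational(-118458023, 3667)) = Mul(53285, Rational(-118458023, 3667)) = Rational(-6312035755555, 3667)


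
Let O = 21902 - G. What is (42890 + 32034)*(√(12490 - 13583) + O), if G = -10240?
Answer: 2408207208 + 74924*I*√1093 ≈ 2.4082e+9 + 2.477e+6*I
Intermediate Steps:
O = 32142 (O = 21902 - 1*(-10240) = 21902 + 10240 = 32142)
(42890 + 32034)*(√(12490 - 13583) + O) = (42890 + 32034)*(√(12490 - 13583) + 32142) = 74924*(√(-1093) + 32142) = 74924*(I*√1093 + 32142) = 74924*(32142 + I*√1093) = 2408207208 + 74924*I*√1093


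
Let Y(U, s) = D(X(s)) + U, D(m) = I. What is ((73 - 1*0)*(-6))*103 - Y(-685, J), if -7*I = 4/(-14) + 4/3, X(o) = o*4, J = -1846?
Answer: -6531041/147 ≈ -44429.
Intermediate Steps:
X(o) = 4*o
I = -22/147 (I = -(4/(-14) + 4/3)/7 = -(4*(-1/14) + 4*(⅓))/7 = -(-2/7 + 4/3)/7 = -⅐*22/21 = -22/147 ≈ -0.14966)
D(m) = -22/147
Y(U, s) = -22/147 + U
((73 - 1*0)*(-6))*103 - Y(-685, J) = ((73 - 1*0)*(-6))*103 - (-22/147 - 685) = ((73 + 0)*(-6))*103 - 1*(-100717/147) = (73*(-6))*103 + 100717/147 = -438*103 + 100717/147 = -45114 + 100717/147 = -6531041/147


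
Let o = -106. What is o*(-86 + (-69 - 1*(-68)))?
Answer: 9222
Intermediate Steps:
o*(-86 + (-69 - 1*(-68))) = -106*(-86 + (-69 - 1*(-68))) = -106*(-86 + (-69 + 68)) = -106*(-86 - 1) = -106*(-87) = 9222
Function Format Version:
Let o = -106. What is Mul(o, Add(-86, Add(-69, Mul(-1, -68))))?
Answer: 9222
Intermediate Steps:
Mul(o, Add(-86, Add(-69, Mul(-1, -68)))) = Mul(-106, Add(-86, Add(-69, Mul(-1, -68)))) = Mul(-106, Add(-86, Add(-69, 68))) = Mul(-106, Add(-86, -1)) = Mul(-106, -87) = 9222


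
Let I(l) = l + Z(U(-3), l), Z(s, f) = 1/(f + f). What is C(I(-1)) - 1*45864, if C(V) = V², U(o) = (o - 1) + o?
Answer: -183447/4 ≈ -45862.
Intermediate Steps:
U(o) = -1 + 2*o (U(o) = (-1 + o) + o = -1 + 2*o)
Z(s, f) = 1/(2*f)
I(l) = l + 1/(2*l)
C(I(-1)) - 1*45864 = (-1 + (½)/(-1))² - 1*45864 = (-1 + (½)*(-1))² - 45864 = (-1 - ½)² - 45864 = (-3/2)² - 45864 = 9/4 - 45864 = -183447/4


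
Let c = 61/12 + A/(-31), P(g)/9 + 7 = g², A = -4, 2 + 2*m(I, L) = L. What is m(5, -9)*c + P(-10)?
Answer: 601399/744 ≈ 808.33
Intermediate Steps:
m(I, L) = -1 + L/2
P(g) = -63 + 9*g²
c = 1939/372 (c = 61/12 - 4/(-31) = 61*(1/12) - 4*(-1/31) = 61/12 + 4/31 = 1939/372 ≈ 5.2124)
m(5, -9)*c + P(-10) = (-1 + (½)*(-9))*(1939/372) + (-63 + 9*(-10)²) = (-1 - 9/2)*(1939/372) + (-63 + 9*100) = -11/2*1939/372 + (-63 + 900) = -21329/744 + 837 = 601399/744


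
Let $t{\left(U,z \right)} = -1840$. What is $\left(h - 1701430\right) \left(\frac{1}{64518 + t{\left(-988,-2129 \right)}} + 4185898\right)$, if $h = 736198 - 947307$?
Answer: $- \frac{501780836825941455}{62678} \approx -8.0057 \cdot 10^{12}$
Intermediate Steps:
$h = -211109$ ($h = 736198 - 947307 = -211109$)
$\left(h - 1701430\right) \left(\frac{1}{64518 + t{\left(-988,-2129 \right)}} + 4185898\right) = \left(-211109 - 1701430\right) \left(\frac{1}{64518 - 1840} + 4185898\right) = - 1912539 \left(\frac{1}{62678} + 4185898\right) = \left(-1912539\right) \frac{262363714845}{62678} = - \frac{501780836825941455}{62678}$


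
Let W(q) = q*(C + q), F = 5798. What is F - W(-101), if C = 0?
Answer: -4403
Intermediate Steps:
W(q) = q**2 (W(q) = q*(0 + q) = q*q = q**2)
F - W(-101) = 5798 - 1*(-101)**2 = 5798 - 1*10201 = 5798 - 10201 = -4403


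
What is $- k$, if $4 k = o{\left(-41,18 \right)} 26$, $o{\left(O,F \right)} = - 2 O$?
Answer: $-533$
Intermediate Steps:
$k = 533$ ($k = \frac{\left(-2\right) \left(-41\right) 26}{4} = \frac{82 \cdot 26}{4} = \frac{1}{4} \cdot 2132 = 533$)
$- k = \left(-1\right) 533 = -533$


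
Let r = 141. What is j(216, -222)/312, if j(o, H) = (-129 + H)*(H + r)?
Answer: 729/8 ≈ 91.125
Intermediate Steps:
j(o, H) = (-129 + H)*(141 + H) (j(o, H) = (-129 + H)*(H + 141) = (-129 + H)*(141 + H))
j(216, -222)/312 = (-18189 + (-222)² + 12*(-222))/312 = (-18189 + 49284 - 2664)*(1/312) = 28431*(1/312) = 729/8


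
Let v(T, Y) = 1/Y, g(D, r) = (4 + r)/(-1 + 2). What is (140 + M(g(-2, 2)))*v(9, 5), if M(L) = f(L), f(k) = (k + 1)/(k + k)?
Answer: 1687/60 ≈ 28.117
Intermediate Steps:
g(D, r) = 4 + r (g(D, r) = (4 + r)/1 = (4 + r)*1 = 4 + r)
f(k) = (1 + k)/(2*k) (f(k) = (1 + k)/((2*k)) = (1 + k)*(1/(2*k)) = (1 + k)/(2*k))
M(L) = (1 + L)/(2*L)
(140 + M(g(-2, 2)))*v(9, 5) = (140 + (1 + (4 + 2))/(2*(4 + 2)))/5 = (140 + (½)*(1 + 6)/6)*(⅕) = (140 + (½)*(⅙)*7)*(⅕) = (140 + 7/12)*(⅕) = (1687/12)*(⅕) = 1687/60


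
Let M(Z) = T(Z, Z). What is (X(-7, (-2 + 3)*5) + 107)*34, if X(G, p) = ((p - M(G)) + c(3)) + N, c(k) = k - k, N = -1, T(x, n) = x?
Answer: 4012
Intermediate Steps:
M(Z) = Z
c(k) = 0
X(G, p) = -1 + p - G (X(G, p) = ((p - G) + 0) - 1 = (p - G) - 1 = -1 + p - G)
(X(-7, (-2 + 3)*5) + 107)*34 = ((-1 + (-2 + 3)*5 - 1*(-7)) + 107)*34 = ((-1 + 1*5 + 7) + 107)*34 = ((-1 + 5 + 7) + 107)*34 = (11 + 107)*34 = 118*34 = 4012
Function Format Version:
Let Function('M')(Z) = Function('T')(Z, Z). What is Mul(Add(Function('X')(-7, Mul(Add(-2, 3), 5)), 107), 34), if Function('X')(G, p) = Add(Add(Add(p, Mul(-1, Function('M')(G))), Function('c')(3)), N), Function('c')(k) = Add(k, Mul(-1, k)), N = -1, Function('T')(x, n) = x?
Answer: 4012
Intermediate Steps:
Function('M')(Z) = Z
Function('c')(k) = 0
Function('X')(G, p) = Add(-1, p, Mul(-1, G)) (Function('X')(G, p) = Add(Add(Add(p, Mul(-1, G)), 0), -1) = Add(Add(p, Mul(-1, G)), -1) = Add(-1, p, Mul(-1, G)))
Mul(Add(Function('X')(-7, Mul(Add(-2, 3), 5)), 107), 34) = Mul(Add(Add(-1, Mul(Add(-2, 3), 5), Mul(-1, -7)), 107), 34) = Mul(Add(Add(-1, Mul(1, 5), 7), 107), 34) = Mul(Add(Add(-1, 5, 7), 107), 34) = Mul(Add(11, 107), 34) = Mul(118, 34) = 4012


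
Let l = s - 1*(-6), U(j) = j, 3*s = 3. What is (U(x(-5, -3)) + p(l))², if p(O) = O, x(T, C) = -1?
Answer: 36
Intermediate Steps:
s = 1 (s = (⅓)*3 = 1)
l = 7 (l = 1 - 1*(-6) = 1 + 6 = 7)
(U(x(-5, -3)) + p(l))² = (-1 + 7)² = 6² = 36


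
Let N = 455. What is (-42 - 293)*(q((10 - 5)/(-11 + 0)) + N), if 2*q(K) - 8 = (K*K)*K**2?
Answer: -4502756105/29282 ≈ -1.5377e+5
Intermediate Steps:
q(K) = 4 + K**4/2 (q(K) = 4 + ((K*K)*K**2)/2 = 4 + (K**2*K**2)/2 = 4 + K**4/2)
(-42 - 293)*(q((10 - 5)/(-11 + 0)) + N) = (-42 - 293)*((4 + ((10 - 5)/(-11 + 0))**4/2) + 455) = -335*((4 + (5/(-11))**4/2) + 455) = -335*((4 + (5*(-1/11))**4/2) + 455) = -335*((4 + (-5/11)**4/2) + 455) = -335*((4 + (1/2)*(625/14641)) + 455) = -335*((4 + 625/29282) + 455) = -335*(117753/29282 + 455) = -335*13441063/29282 = -4502756105/29282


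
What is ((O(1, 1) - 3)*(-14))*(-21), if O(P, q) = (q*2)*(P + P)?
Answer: 294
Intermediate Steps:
O(P, q) = 4*P*q (O(P, q) = (2*q)*(2*P) = 4*P*q)
((O(1, 1) - 3)*(-14))*(-21) = ((4*1*1 - 3)*(-14))*(-21) = ((4 - 3)*(-14))*(-21) = (1*(-14))*(-21) = -14*(-21) = 294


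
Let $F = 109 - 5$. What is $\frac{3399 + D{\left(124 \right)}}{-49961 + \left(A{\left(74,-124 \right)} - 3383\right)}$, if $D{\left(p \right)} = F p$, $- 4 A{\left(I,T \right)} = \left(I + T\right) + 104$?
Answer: $- \frac{6518}{21343} \approx -0.30539$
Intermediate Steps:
$A{\left(I,T \right)} = -26 - \frac{I}{4} - \frac{T}{4}$ ($A{\left(I,T \right)} = - \frac{\left(I + T\right) + 104}{4} = - \frac{104 + I + T}{4} = -26 - \frac{I}{4} - \frac{T}{4}$)
$F = 104$ ($F = 109 - 5 = 104$)
$D{\left(p \right)} = 104 p$
$\frac{3399 + D{\left(124 \right)}}{-49961 + \left(A{\left(74,-124 \right)} - 3383\right)} = \frac{3399 + 104 \cdot 124}{-49961 - \frac{6793}{2}} = \frac{3399 + 12896}{-49961 - \frac{6793}{2}} = \frac{16295}{-49961 - \frac{6793}{2}} = \frac{16295}{- \frac{106715}{2}} = 16295 \left(- \frac{2}{106715}\right) = - \frac{6518}{21343}$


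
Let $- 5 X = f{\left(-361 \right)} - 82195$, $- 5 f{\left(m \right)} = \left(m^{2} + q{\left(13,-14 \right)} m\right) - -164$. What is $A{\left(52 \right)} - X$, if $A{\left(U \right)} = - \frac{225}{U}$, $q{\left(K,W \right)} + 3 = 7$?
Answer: $- \frac{28086457}{1300} \approx -21605.0$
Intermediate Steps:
$q{\left(K,W \right)} = 4$ ($q{\left(K,W \right)} = -3 + 7 = 4$)
$f{\left(m \right)} = - \frac{164}{5} - \frac{4 m}{5} - \frac{m^{2}}{5}$ ($f{\left(m \right)} = - \frac{\left(m^{2} + 4 m\right) - -164}{5} = - \frac{\left(m^{2} + 4 m\right) + \left(-22 + 186\right)}{5} = - \frac{\left(m^{2} + 4 m\right) + 164}{5} = - \frac{164 + m^{2} + 4 m}{5} = - \frac{164}{5} - \frac{4 m}{5} - \frac{m^{2}}{5}$)
$X = \frac{540016}{25}$ ($X = - \frac{\left(- \frac{164}{5} - - \frac{1444}{5} - \frac{\left(-361\right)^{2}}{5}\right) - 82195}{5} = - \frac{\left(- \frac{164}{5} + \frac{1444}{5} - \frac{130321}{5}\right) - 82195}{5} = - \frac{- \frac{129041}{5} - 82195}{5} = \left(- \frac{1}{5}\right) \left(- \frac{540016}{5}\right) = \frac{540016}{25} \approx 21601.0$)
$A{\left(52 \right)} - X = - \frac{225}{52} - \frac{540016}{25} = - \frac{28086457}{1300}$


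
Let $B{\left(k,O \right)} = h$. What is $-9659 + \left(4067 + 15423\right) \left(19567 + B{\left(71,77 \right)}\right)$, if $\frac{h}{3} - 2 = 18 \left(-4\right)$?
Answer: $377258271$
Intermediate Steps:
$h = -210$ ($h = 6 + 3 \cdot 18 \left(-4\right) = 6 + 3 \left(-72\right) = 6 - 216 = -210$)
$B{\left(k,O \right)} = -210$
$-9659 + \left(4067 + 15423\right) \left(19567 + B{\left(71,77 \right)}\right) = -9659 + \left(4067 + 15423\right) \left(19567 - 210\right) = -9659 + 19490 \cdot 19357 = -9659 + 377267930 = 377258271$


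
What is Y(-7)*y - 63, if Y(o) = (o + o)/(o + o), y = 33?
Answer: -30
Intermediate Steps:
Y(o) = 1 (Y(o) = (2*o)/((2*o)) = (2*o)*(1/(2*o)) = 1)
Y(-7)*y - 63 = 1*33 - 63 = 33 - 63 = -30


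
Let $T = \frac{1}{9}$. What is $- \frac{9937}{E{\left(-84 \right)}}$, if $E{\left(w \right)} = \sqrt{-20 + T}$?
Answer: $\frac{29811 i \sqrt{179}}{179} \approx 2228.2 i$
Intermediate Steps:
$T = \frac{1}{9} \approx 0.11111$
$E{\left(w \right)} = \frac{i \sqrt{179}}{3}$ ($E{\left(w \right)} = \sqrt{-20 + \frac{1}{9}} = \sqrt{- \frac{179}{9}} = \frac{i \sqrt{179}}{3}$)
$- \frac{9937}{E{\left(-84 \right)}} = - \frac{9937}{\frac{1}{3} i \sqrt{179}} = - 9937 \left(- \frac{3 i \sqrt{179}}{179}\right) = \frac{29811 i \sqrt{179}}{179}$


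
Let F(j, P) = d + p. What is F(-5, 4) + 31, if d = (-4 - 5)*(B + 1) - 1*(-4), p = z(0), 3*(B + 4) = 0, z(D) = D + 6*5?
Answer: 92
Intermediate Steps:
z(D) = 30 + D (z(D) = D + 30 = 30 + D)
B = -4 (B = -4 + (1/3)*0 = -4 + 0 = -4)
p = 30 (p = 30 + 0 = 30)
d = 31 (d = (-4 - 5)*(-4 + 1) - 1*(-4) = -9*(-3) + 4 = 27 + 4 = 31)
F(j, P) = 61 (F(j, P) = 31 + 30 = 61)
F(-5, 4) + 31 = 61 + 31 = 92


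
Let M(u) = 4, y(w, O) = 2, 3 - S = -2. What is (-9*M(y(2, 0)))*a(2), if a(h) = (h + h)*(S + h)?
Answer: -1008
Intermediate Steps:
S = 5 (S = 3 - 1*(-2) = 3 + 2 = 5)
a(h) = 2*h*(5 + h) (a(h) = (h + h)*(5 + h) = (2*h)*(5 + h) = 2*h*(5 + h))
(-9*M(y(2, 0)))*a(2) = (-9*4)*(2*2*(5 + 2)) = -72*2*7 = -36*28 = -1008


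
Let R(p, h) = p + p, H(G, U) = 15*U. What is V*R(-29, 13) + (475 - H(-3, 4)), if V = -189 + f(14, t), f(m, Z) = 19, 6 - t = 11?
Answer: 10275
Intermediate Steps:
t = -5 (t = 6 - 1*11 = 6 - 11 = -5)
V = -170 (V = -189 + 19 = -170)
R(p, h) = 2*p
V*R(-29, 13) + (475 - H(-3, 4)) = -340*(-29) + (475 - 15*4) = -170*(-58) + (475 - 1*60) = 9860 + (475 - 60) = 9860 + 415 = 10275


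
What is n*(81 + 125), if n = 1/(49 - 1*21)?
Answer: 103/14 ≈ 7.3571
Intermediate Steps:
n = 1/28 (n = 1/(49 - 21) = 1/28 ≈ 0.035714)
n*(81 + 125) = (81 + 125)/28 = (1/28)*206 = 103/14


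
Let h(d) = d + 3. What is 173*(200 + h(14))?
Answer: 37541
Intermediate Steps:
h(d) = 3 + d
173*(200 + h(14)) = 173*(200 + (3 + 14)) = 173*(200 + 17) = 173*217 = 37541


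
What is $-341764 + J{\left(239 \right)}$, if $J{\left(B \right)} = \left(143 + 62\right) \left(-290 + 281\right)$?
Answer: $-343609$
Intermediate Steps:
$J{\left(B \right)} = -1845$ ($J{\left(B \right)} = 205 \left(-9\right) = -1845$)
$-341764 + J{\left(239 \right)} = -341764 - 1845 = -343609$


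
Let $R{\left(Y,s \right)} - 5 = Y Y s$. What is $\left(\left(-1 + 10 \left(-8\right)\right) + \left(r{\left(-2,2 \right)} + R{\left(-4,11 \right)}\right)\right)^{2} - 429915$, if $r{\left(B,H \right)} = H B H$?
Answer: $-421451$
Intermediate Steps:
$R{\left(Y,s \right)} = 5 + s Y^{2}$ ($R{\left(Y,s \right)} = 5 + Y Y s = 5 + s Y^{2}$)
$r{\left(B,H \right)} = B H^{2}$ ($r{\left(B,H \right)} = B H H = B H^{2}$)
$\left(\left(-1 + 10 \left(-8\right)\right) + \left(r{\left(-2,2 \right)} + R{\left(-4,11 \right)}\right)\right)^{2} - 429915 = \left(\left(-1 + 10 \left(-8\right)\right) - \left(-5 - 176 + 8\right)\right)^{2} - 429915 = \left(\left(-1 - 80\right) + \left(\left(-2\right) 4 + \left(5 + 11 \cdot 16\right)\right)\right)^{2} - 429915 = \left(-81 + \left(-8 + \left(5 + 176\right)\right)\right)^{2} - 429915 = \left(-81 + \left(-8 + 181\right)\right)^{2} - 429915 = \left(-81 + 173\right)^{2} - 429915 = 92^{2} - 429915 = 8464 - 429915 = -421451$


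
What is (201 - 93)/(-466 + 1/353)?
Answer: -38124/164497 ≈ -0.23176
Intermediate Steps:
(201 - 93)/(-466 + 1/353) = 108/(-466 + 1/353) = 108/(-164497/353) = 108*(-353/164497) = -38124/164497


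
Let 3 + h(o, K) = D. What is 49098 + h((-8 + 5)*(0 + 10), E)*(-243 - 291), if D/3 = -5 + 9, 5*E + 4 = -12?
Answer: 44292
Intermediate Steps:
E = -16/5 (E = -⅘ + (⅕)*(-12) = -⅘ - 12/5 = -16/5 ≈ -3.2000)
D = 12 (D = 3*(-5 + 9) = 3*4 = 12)
h(o, K) = 9 (h(o, K) = -3 + 12 = 9)
49098 + h((-8 + 5)*(0 + 10), E)*(-243 - 291) = 49098 + 9*(-243 - 291) = 49098 + 9*(-534) = 49098 - 4806 = 44292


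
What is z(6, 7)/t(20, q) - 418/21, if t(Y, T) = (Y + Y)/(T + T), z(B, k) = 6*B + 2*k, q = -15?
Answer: -2411/42 ≈ -57.405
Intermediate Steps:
z(B, k) = 2*k + 6*B
t(Y, T) = Y/T (t(Y, T) = (2*Y)/((2*T)) = (2*Y)*(1/(2*T)) = Y/T)
z(6, 7)/t(20, q) - 418/21 = (2*7 + 6*6)/((20/(-15))) - 418/21 = (14 + 36)/((20*(-1/15))) - 418*1/21 = 50/(-4/3) - 418/21 = 50*(-¾) - 418/21 = -75/2 - 418/21 = -2411/42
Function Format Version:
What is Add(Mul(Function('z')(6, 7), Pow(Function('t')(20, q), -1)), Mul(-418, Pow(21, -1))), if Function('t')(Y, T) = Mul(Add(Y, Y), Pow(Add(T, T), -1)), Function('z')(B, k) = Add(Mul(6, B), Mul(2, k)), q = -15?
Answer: Rational(-2411, 42) ≈ -57.405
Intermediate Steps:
Function('z')(B, k) = Add(Mul(2, k), Mul(6, B))
Function('t')(Y, T) = Mul(Y, Pow(T, -1)) (Function('t')(Y, T) = Mul(Mul(2, Y), Pow(Mul(2, T), -1)) = Mul(Mul(2, Y), Mul(Rational(1, 2), Pow(T, -1))) = Mul(Y, Pow(T, -1)))
Add(Mul(Function('z')(6, 7), Pow(Function('t')(20, q), -1)), Mul(-418, Pow(21, -1))) = Add(Mul(Add(Mul(2, 7), Mul(6, 6)), Pow(Mul(20, Pow(-15, -1)), -1)), Mul(-418, Pow(21, -1))) = Add(Mul(Add(14, 36), Pow(Mul(20, Rational(-1, 15)), -1)), Mul(-418, Rational(1, 21))) = Add(Mul(50, Pow(Rational(-4, 3), -1)), Rational(-418, 21)) = Add(Mul(50, Rational(-3, 4)), Rational(-418, 21)) = Add(Rational(-75, 2), Rational(-418, 21)) = Rational(-2411, 42)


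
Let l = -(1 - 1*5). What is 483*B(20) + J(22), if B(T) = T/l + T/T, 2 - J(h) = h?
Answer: 2878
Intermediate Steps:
J(h) = 2 - h
l = 4 (l = -(1 - 5) = -1*(-4) = 4)
B(T) = 1 + T/4 (B(T) = T/4 + T/T = T*(1/4) + 1 = T/4 + 1 = 1 + T/4)
483*B(20) + J(22) = 483*(1 + (1/4)*20) + (2 - 1*22) = 483*(1 + 5) + (2 - 22) = 483*6 - 20 = 2898 - 20 = 2878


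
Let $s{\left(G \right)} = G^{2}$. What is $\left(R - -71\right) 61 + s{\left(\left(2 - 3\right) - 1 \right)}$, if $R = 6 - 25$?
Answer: $3176$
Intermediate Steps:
$R = -19$ ($R = 6 - 25 = -19$)
$\left(R - -71\right) 61 + s{\left(\left(2 - 3\right) - 1 \right)} = \left(-19 - -71\right) 61 + \left(\left(2 - 3\right) - 1\right)^{2} = \left(-19 + 71\right) 61 + \left(-1 - 1\right)^{2} = 52 \cdot 61 + \left(-2\right)^{2} = 3172 + 4 = 3176$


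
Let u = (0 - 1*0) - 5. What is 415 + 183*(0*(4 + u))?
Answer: 415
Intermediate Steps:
u = -5 (u = (0 + 0) - 5 = 0 - 5 = -5)
415 + 183*(0*(4 + u)) = 415 + 183*(0*(4 - 5)) = 415 + 183*(0*(-1)) = 415 + 183*0 = 415 + 0 = 415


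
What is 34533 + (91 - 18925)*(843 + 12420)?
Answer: -249760809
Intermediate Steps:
34533 + (91 - 18925)*(843 + 12420) = 34533 - 18834*13263 = 34533 - 249795342 = -249760809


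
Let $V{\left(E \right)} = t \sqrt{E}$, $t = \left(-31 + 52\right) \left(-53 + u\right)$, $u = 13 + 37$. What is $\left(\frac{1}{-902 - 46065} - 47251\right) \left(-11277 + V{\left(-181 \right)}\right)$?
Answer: $\frac{25026343745886}{46967} + \frac{139811976234 i \sqrt{181}}{46967} \approx 5.3285 \cdot 10^{8} + 4.0049 \cdot 10^{7} i$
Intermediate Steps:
$u = 50$
$t = -63$ ($t = \left(-31 + 52\right) \left(-53 + 50\right) = 21 \left(-3\right) = -63$)
$V{\left(E \right)} = - 63 \sqrt{E}$
$\left(\frac{1}{-902 - 46065} - 47251\right) \left(-11277 + V{\left(-181 \right)}\right) = \left(\frac{1}{-902 - 46065} - 47251\right) \left(-11277 - 63 \sqrt{-181}\right) = \left(\frac{1}{-46967} - 47251\right) \left(-11277 - 63 i \sqrt{181}\right) = \left(- \frac{1}{46967} - 47251\right) \left(-11277 - 63 i \sqrt{181}\right) = - \frac{2219237718 \left(-11277 - 63 i \sqrt{181}\right)}{46967} = \frac{25026343745886}{46967} + \frac{139811976234 i \sqrt{181}}{46967}$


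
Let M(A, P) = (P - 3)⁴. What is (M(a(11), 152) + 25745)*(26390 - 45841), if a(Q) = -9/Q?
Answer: -9587595249846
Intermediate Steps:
M(A, P) = (-3 + P)⁴
(M(a(11), 152) + 25745)*(26390 - 45841) = ((-3 + 152)⁴ + 25745)*(26390 - 45841) = (149⁴ + 25745)*(-19451) = (492884401 + 25745)*(-19451) = 492910146*(-19451) = -9587595249846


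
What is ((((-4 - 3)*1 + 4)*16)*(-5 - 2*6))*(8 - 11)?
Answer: -2448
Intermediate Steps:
((((-4 - 3)*1 + 4)*16)*(-5 - 2*6))*(8 - 11) = (((-7*1 + 4)*16)*(-5 - 12))*(-3) = (((-7 + 4)*16)*(-17))*(-3) = (-3*16*(-17))*(-3) = -48*(-17)*(-3) = 816*(-3) = -2448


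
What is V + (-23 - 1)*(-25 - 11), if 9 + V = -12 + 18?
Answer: 861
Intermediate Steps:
V = -3 (V = -9 + (-12 + 18) = -9 + 6 = -3)
V + (-23 - 1)*(-25 - 11) = -3 + (-23 - 1)*(-25 - 11) = -3 - 24*(-36) = -3 + 864 = 861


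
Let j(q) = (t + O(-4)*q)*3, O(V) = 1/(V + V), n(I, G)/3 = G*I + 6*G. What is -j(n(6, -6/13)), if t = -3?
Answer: 36/13 ≈ 2.7692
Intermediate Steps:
n(I, G) = 18*G + 3*G*I (n(I, G) = 3*(G*I + 6*G) = 3*(6*G + G*I) = 18*G + 3*G*I)
O(V) = 1/(2*V)
j(q) = -9 - 3*q/8 (j(q) = (-3 + ((1/2)/(-4))*q)*3 = (-3 + ((1/2)*(-1/4))*q)*3 = (-3 - q/8)*3 = -9 - 3*q/8)
-j(n(6, -6/13)) = -(-9 - 9*(-6/13)*(6 + 6)/8) = -(-9 - 9*(-6*1/13)*12/8) = -(-9 - 9*(-6)*12/(8*13)) = -(-9 - 3/8*(-216/13)) = -(-9 + 81/13) = -1*(-36/13) = 36/13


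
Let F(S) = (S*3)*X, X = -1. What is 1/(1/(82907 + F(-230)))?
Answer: 83597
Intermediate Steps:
F(S) = -3*S (F(S) = (S*3)*(-1) = (3*S)*(-1) = -3*S)
1/(1/(82907 + F(-230))) = 1/(1/(82907 - 3*(-230))) = 1/(1/(82907 + 690)) = 1/(1/83597) = 83597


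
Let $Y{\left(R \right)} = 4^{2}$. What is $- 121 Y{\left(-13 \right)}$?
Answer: $-1936$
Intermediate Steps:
$Y{\left(R \right)} = 16$
$- 121 Y{\left(-13 \right)} = \left(-121\right) 16 = -1936$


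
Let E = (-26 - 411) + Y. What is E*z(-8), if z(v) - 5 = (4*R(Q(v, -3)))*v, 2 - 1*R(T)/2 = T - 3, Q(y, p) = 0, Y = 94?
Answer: 108045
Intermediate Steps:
R(T) = 10 - 2*T (R(T) = 4 - 2*(T - 3) = 4 - 2*(-3 + T) = 4 + (6 - 2*T) = 10 - 2*T)
z(v) = 5 + 40*v (z(v) = 5 + (4*(10 - 2*0))*v = 5 + (4*(10 + 0))*v = 5 + (4*10)*v = 5 + 40*v)
E = -343 (E = (-26 - 411) + 94 = -437 + 94 = -343)
E*z(-8) = -343*(5 + 40*(-8)) = -343*(5 - 320) = -343*(-315) = 108045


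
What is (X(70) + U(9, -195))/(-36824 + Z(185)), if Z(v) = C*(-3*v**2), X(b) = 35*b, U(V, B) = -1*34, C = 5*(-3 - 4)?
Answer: 2416/3556801 ≈ 0.00067926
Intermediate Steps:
C = -35 (C = 5*(-7) = -35)
U(V, B) = -34
Z(v) = 105*v**2 (Z(v) = -(-105)*v**2 = 105*v**2)
(X(70) + U(9, -195))/(-36824 + Z(185)) = (35*70 - 34)/(-36824 + 105*185**2) = (2450 - 34)/(-36824 + 105*34225) = 2416/(-36824 + 3593625) = 2416/3556801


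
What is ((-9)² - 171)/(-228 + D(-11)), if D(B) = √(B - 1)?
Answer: 1710/4333 + 15*I*√3/4333 ≈ 0.39465 + 0.005996*I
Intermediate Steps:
D(B) = √(-1 + B)
((-9)² - 171)/(-228 + D(-11)) = ((-9)² - 171)/(-228 + √(-1 - 11)) = (81 - 171)/(-228 + √(-12)) = -90/(-228 + 2*I*√3)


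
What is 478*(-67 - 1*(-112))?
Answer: 21510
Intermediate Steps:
478*(-67 - 1*(-112)) = 478*(-67 + 112) = 478*45 = 21510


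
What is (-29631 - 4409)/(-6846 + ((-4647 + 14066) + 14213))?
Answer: -17020/8393 ≈ -2.0279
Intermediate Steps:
(-29631 - 4409)/(-6846 + ((-4647 + 14066) + 14213)) = -34040/(-6846 + (9419 + 14213)) = -34040/(-6846 + 23632) = -34040/16786 = -34040*1/16786 = -17020/8393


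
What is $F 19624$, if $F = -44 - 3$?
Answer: $-922328$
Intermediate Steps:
$F = -47$ ($F = -44 - 3 = -47$)
$F 19624 = \left(-47\right) 19624 = -922328$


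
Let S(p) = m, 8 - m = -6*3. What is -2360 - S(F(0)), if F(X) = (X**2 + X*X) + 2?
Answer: -2386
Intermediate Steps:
m = 26 (m = 8 - (-6)*3 = 8 - 1*(-18) = 8 + 18 = 26)
F(X) = 2 + 2*X**2 (F(X) = (X**2 + X**2) + 2 = 2*X**2 + 2 = 2 + 2*X**2)
S(p) = 26
-2360 - S(F(0)) = -2360 - 1*26 = -2360 - 26 = -2386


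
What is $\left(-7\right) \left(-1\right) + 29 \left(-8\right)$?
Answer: $-225$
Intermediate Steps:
$\left(-7\right) \left(-1\right) + 29 \left(-8\right) = 7 - 232 = -225$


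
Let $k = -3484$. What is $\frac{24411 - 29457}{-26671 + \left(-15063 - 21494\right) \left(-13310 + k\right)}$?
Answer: $- \frac{5046}{613911587} \approx -8.2194 \cdot 10^{-6}$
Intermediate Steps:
$\frac{24411 - 29457}{-26671 + \left(-15063 - 21494\right) \left(-13310 + k\right)} = \frac{24411 - 29457}{-26671 + \left(-15063 - 21494\right) \left(-13310 - 3484\right)} = - \frac{5046}{-26671 - -613938258} = - \frac{5046}{-26671 + 613938258} = - \frac{5046}{613911587}$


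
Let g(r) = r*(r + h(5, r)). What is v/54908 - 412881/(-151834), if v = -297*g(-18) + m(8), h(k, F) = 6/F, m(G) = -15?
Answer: 3893471049/4168450636 ≈ 0.93403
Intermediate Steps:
g(r) = r*(r + 6/r)
v = -98025 (v = -297*(6 + (-18)²) - 15 = -297*(6 + 324) - 15 = -297*330 - 15 = -98010 - 15 = -98025)
v/54908 - 412881/(-151834) = -98025/54908 - 412881/(-151834) = -98025*1/54908 - 412881*(-1/151834) = -98025/54908 + 412881/151834 = 3893471049/4168450636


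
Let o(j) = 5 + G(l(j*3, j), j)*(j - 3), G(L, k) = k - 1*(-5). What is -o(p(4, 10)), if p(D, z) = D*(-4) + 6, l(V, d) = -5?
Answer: -70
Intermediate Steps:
p(D, z) = 6 - 4*D (p(D, z) = -4*D + 6 = 6 - 4*D)
G(L, k) = 5 + k (G(L, k) = k + 5 = 5 + k)
o(j) = 5 + (-3 + j)*(5 + j) (o(j) = 5 + (5 + j)*(j - 3) = 5 + (5 + j)*(-3 + j) = 5 + (-3 + j)*(5 + j))
-o(p(4, 10)) = -(-10 + (6 - 4*4)² + 2*(6 - 4*4)) = -(-10 + (6 - 16)² + 2*(6 - 16)) = -(-10 + (-10)² + 2*(-10)) = -(-10 + 100 - 20) = -1*70 = -70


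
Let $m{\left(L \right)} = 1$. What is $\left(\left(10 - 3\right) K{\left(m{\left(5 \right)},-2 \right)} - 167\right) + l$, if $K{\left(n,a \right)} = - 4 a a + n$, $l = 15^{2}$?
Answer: $-47$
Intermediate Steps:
$l = 225$
$K{\left(n,a \right)} = n - 4 a^{2}$ ($K{\left(n,a \right)} = - 4 a^{2} + n = n - 4 a^{2}$)
$\left(\left(10 - 3\right) K{\left(m{\left(5 \right)},-2 \right)} - 167\right) + l = \left(\left(10 - 3\right) \left(1 - 4 \left(-2\right)^{2}\right) - 167\right) + 225 = \left(7 \left(1 - 16\right) - 167\right) + 225 = \left(7 \left(-15\right) - 167\right) + 225 = \left(-105 - 167\right) + 225 = -272 + 225 = -47$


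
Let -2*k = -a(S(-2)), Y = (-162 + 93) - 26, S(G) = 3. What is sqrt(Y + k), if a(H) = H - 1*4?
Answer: I*sqrt(382)/2 ≈ 9.7724*I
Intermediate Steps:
a(H) = -4 + H (a(H) = H - 4 = -4 + H)
Y = -95 (Y = -69 - 26 = -95)
k = -1/2 (k = -(-1)*(-4 + 3)/2 = -(-1)*(-1)/2 = -1/2*1 = -1/2 ≈ -0.50000)
sqrt(Y + k) = sqrt(-95 - 1/2) = sqrt(-191/2) = I*sqrt(382)/2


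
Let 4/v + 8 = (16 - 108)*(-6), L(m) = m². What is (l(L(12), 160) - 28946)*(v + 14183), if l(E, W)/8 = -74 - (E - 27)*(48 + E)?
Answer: -201810011625/68 ≈ -2.9678e+9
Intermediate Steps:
l(E, W) = -592 - 8*(-27 + E)*(48 + E) (l(E, W) = 8*(-74 - (E - 27)*(48 + E)) = 8*(-74 - (-27 + E)*(48 + E)) = -592 - 8*(-27 + E)*(48 + E))
v = 1/136 (v = 4/(-8 + (16 - 108)*(-6)) = 4/(-8 - 92*(-6)) = 4/(-8 + 552) = 4/544 = 4*(1/544) = 1/136 ≈ 0.0073529)
(l(L(12), 160) - 28946)*(v + 14183) = ((9776 - 168*12² - 8*(12²)²) - 28946)*(1/136 + 14183) = ((9776 - 168*144 - 8*144²) - 28946)*(1928889/136) = ((9776 - 24192 - 8*20736) - 28946)*(1928889/136) = ((9776 - 24192 - 165888) - 28946)*(1928889/136) = (-180304 - 28946)*(1928889/136) = -209250*1928889/136 = -201810011625/68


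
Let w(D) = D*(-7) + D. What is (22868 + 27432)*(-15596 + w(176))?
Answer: -837595600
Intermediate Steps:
w(D) = -6*D (w(D) = -7*D + D = -6*D)
(22868 + 27432)*(-15596 + w(176)) = (22868 + 27432)*(-15596 - 6*176) = 50300*(-15596 - 1056) = 50300*(-16652) = -837595600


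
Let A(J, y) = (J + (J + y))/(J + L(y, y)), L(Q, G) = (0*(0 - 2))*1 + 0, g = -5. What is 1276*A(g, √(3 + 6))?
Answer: 8932/5 ≈ 1786.4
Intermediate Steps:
L(Q, G) = 0 (L(Q, G) = (0*(-2))*1 + 0 = 0*1 + 0 = 0 + 0 = 0)
A(J, y) = (y + 2*J)/J (A(J, y) = (J + (J + y))/(J + 0) = (y + 2*J)/J)
1276*A(g, √(3 + 6)) = 1276*(2 + √(3 + 6)/(-5)) = 1276*(2 + √9*(-⅕)) = 1276*(2 + 3*(-⅕)) = 1276*(2 - ⅗) = 1276*(7/5) = 8932/5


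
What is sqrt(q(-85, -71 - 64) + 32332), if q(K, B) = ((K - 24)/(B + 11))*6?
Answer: sqrt(124304482)/62 ≈ 179.83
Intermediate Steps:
q(K, B) = 6*(-24 + K)/(11 + B) (q(K, B) = ((-24 + K)/(11 + B))*6 = 6*(-24 + K)/(11 + B))
sqrt(q(-85, -71 - 64) + 32332) = sqrt(6*(-24 - 85)/(11 + (-71 - 64)) + 32332) = sqrt(6*(-109)/(11 - 135) + 32332) = sqrt(6*(-109)/(-124) + 32332) = sqrt(6*(-1/124)*(-109) + 32332) = sqrt(327/62 + 32332) = sqrt(2004911/62) = sqrt(124304482)/62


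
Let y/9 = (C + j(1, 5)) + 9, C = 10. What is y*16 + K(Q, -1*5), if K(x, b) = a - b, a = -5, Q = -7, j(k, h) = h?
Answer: 3456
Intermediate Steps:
y = 216 (y = 9*((10 + 5) + 9) = 9*(15 + 9) = 9*24 = 216)
K(x, b) = -5 - b
y*16 + K(Q, -1*5) = 216*16 + (-5 - (-1)*5) = 3456 + (-5 - 1*(-5)) = 3456 + (-5 + 5) = 3456 + 0 = 3456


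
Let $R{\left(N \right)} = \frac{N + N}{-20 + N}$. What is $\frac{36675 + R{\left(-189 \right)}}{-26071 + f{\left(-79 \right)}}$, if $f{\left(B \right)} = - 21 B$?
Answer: $- \frac{450909}{300124} \approx -1.5024$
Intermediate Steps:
$R{\left(N \right)} = \frac{2 N}{-20 + N}$
$\frac{36675 + R{\left(-189 \right)}}{-26071 + f{\left(-79 \right)}} = \frac{36675 + 2 \left(-189\right) \frac{1}{-20 - 189}}{-26071 - -1659} = \frac{36675 + 2 \left(-189\right) \frac{1}{-209}}{-26071 + 1659} = \frac{36675 + 2 \left(-189\right) \left(- \frac{1}{209}\right)}{-24412} = \left(36675 + \frac{378}{209}\right) \left(- \frac{1}{24412}\right) = \frac{7665453}{209} \left(- \frac{1}{24412}\right) = - \frac{450909}{300124}$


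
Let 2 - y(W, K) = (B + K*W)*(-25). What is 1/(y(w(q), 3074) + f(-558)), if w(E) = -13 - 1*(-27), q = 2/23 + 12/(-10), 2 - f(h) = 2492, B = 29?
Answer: 1/1074137 ≈ 9.3098e-7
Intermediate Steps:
f(h) = -2490 (f(h) = 2 - 1*2492 = 2 - 2492 = -2490)
q = -128/115 (q = 2*(1/23) + 12*(-⅒) = 2/23 - 6/5 = -128/115 ≈ -1.1130)
w(E) = 14 (w(E) = -13 + 27 = 14)
y(W, K) = 727 + 25*K*W (y(W, K) = 2 - (29 + K*W)*(-25) = 2 - (-725 - 25*K*W) = 2 + (725 + 25*K*W) = 727 + 25*K*W)
1/(y(w(q), 3074) + f(-558)) = 1/((727 + 25*3074*14) - 2490) = 1/((727 + 1075900) - 2490) = 1/(1076627 - 2490) = 1/1074137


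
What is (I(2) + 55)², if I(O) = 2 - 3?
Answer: 2916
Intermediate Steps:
I(O) = -1
(I(2) + 55)² = (-1 + 55)² = 54² = 2916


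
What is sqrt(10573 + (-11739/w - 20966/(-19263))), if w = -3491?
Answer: 4*sqrt(2989569049090730061)/67247133 ≈ 102.85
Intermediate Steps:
sqrt(10573 + (-11739/w - 20966/(-19263))) = sqrt(10573 + (-11739/(-3491) - 20966/(-19263))) = sqrt(10573 + (-11739*(-1/3491) - 20966*(-1/19263))) = sqrt(10573 + (11739/3491 + 20966/19263)) = sqrt(10573 + 299320663/67247133) = sqrt(711303257872/67247133) = 4*sqrt(2989569049090730061)/67247133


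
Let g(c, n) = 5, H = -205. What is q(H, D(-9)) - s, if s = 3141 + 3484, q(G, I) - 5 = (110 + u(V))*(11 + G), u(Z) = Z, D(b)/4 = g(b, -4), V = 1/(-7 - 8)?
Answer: -419206/15 ≈ -27947.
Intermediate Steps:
V = -1/15 (V = 1/(-15) = -1/15 ≈ -0.066667)
D(b) = 20 (D(b) = 4*5 = 20)
q(G, I) = 18214/15 + 1649*G/15 (q(G, I) = 5 + (110 - 1/15)*(11 + G) = 5 + 1649*(11 + G)/15 = 5 + (18139/15 + 1649*G/15) = 18214/15 + 1649*G/15)
s = 6625
q(H, D(-9)) - s = (18214/15 + (1649/15)*(-205)) - 1*6625 = (18214/15 - 67609/3) - 6625 = -319831/15 - 6625 = -419206/15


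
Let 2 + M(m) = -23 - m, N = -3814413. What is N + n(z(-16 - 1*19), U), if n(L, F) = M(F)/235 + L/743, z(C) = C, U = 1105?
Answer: -133203285936/34921 ≈ -3.8144e+6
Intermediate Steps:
M(m) = -25 - m (M(m) = -2 + (-23 - m) = -25 - m)
n(L, F) = -5/47 - F/235 + L/743 (n(L, F) = (-25 - F)/235 + L/743 = (-25 - F)*(1/235) + L*(1/743) = (-5/47 - F/235) + L/743 = -5/47 - F/235 + L/743)
N + n(z(-16 - 1*19), U) = -3814413 + (-5/47 - 1/235*1105 + (-16 - 1*19)/743) = -3814413 + (-5/47 - 221/47 + (-16 - 19)/743) = -3814413 + (-5/47 - 221/47 + (1/743)*(-35)) = -3814413 + (-5/47 - 221/47 - 35/743) = -3814413 - 169563/34921 = -133203285936/34921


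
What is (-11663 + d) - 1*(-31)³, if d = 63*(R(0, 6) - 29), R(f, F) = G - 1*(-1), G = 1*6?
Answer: 16742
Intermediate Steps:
G = 6
R(f, F) = 7 (R(f, F) = 6 - 1*(-1) = 6 + 1 = 7)
d = -1386 (d = 63*(7 - 29) = 63*(-22) = -1386)
(-11663 + d) - 1*(-31)³ = (-11663 - 1386) - 1*(-31)³ = -13049 - 1*(-29791) = -13049 + 29791 = 16742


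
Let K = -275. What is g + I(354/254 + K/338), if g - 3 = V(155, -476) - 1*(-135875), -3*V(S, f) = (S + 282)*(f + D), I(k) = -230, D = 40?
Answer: 597476/3 ≈ 1.9916e+5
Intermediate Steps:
V(S, f) = -(40 + f)*(282 + S)/3 (V(S, f) = -(S + 282)*(f + 40)/3 = -(282 + S)*(40 + f)/3 = -(40 + f)*(282 + S)/3)
g = 598166/3 (g = 3 + ((-3760 - 94*(-476) - 40/3*155 - 1/3*155*(-476)) - 1*(-135875)) = 3 + ((-3760 + 44744 - 6200/3 + 73780/3) + 135875) = 3 + (190532/3 + 135875) = 3 + 598157/3 = 598166/3 ≈ 1.9939e+5)
g + I(354/254 + K/338) = 598166/3 - 230 = 597476/3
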